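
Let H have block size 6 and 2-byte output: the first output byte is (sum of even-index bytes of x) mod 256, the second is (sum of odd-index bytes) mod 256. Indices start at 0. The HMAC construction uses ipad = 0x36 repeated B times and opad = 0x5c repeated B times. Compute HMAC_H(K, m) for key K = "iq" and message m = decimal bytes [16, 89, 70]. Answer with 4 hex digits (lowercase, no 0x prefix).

0ef1

Key "iq" = 69 71 is 2 bytes ≤ B = 6; zero-pad to 6 bytes: K' = 69 71 00 00 00 00.
K' ⊕ ipad = 5f 47 36 36 36 36.  K' ⊕ opad = 35 2d 5c 5c 5c 5c.
Inner input = (K'⊕ipad) ∥ m = 5f 47 36 36 36 36 ∥ 10 59 46.
Inner hash: even-index sum = 289 mod 256 = 33; odd-index sum = 268 mod 256 = 12 → 21 0c.
Outer input = (K'⊕opad) ∥ inner = 35 2d 5c 5c 5c 5c ∥ 21 0c.
Outer hash (tag): even-index sum = 270 mod 256 = 14; odd-index sum = 241 mod 256 = 241 → 0e f1.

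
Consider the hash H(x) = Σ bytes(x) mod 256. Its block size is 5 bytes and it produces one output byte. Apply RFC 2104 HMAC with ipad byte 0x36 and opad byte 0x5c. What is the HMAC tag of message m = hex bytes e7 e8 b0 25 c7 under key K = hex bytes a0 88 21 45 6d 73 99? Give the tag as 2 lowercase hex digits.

3f

Key hex bytes a0 88 21 45 6d 73 99 is 7 bytes > B = 5, so hash it first: H(key) = 07, then zero-pad to 5 bytes: K' = 07 00 00 00 00.
K' ⊕ ipad = 31 36 36 36 36.  K' ⊕ opad = 5b 5c 5c 5c 5c.
Inner input = (K'⊕ipad) ∥ m = 31 36 36 36 36 ∥ e7 e8 b0 25 c7.
Inner hash: sum = 49+54+54+54+54+231+232+176+37+199 = 1140; mod 256 = 116 → 74.
Outer input = (K'⊕opad) ∥ inner = 5b 5c 5c 5c 5c ∥ 74.
Outer hash (tag): sum = 91+92+92+92+92+116 = 575; mod 256 = 63 → 3f.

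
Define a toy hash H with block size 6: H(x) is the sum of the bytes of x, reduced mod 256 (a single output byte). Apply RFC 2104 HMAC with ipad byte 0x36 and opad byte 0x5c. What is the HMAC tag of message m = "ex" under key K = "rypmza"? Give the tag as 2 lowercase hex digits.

c7

Key "rypmza" = 72 79 70 6d 7a 61 is exactly B = 6 bytes: K' = 72 79 70 6d 7a 61.
K' ⊕ ipad = 44 4f 46 5b 4c 57.  K' ⊕ opad = 2e 25 2c 31 26 3d.
Inner input = (K'⊕ipad) ∥ m = 44 4f 46 5b 4c 57 ∥ 65 78.
Inner hash: sum = 68+79+70+91+76+87+101+120 = 692; mod 256 = 180 → b4.
Outer input = (K'⊕opad) ∥ inner = 2e 25 2c 31 26 3d ∥ b4.
Outer hash (tag): sum = 46+37+44+49+38+61+180 = 455; mod 256 = 199 → c7.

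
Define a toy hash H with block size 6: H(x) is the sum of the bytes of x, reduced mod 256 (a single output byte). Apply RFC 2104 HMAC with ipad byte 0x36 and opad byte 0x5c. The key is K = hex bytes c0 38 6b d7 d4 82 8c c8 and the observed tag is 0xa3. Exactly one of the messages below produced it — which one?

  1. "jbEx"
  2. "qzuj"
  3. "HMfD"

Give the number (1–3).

Key hex bytes c0 38 6b d7 d4 82 8c c8 is 8 bytes > B = 6, so hash it first: H(key) = e4, then zero-pad to 6 bytes: K' = e4 00 00 00 00 00.
K' ⊕ ipad = d2 36 36 36 36 36; K' ⊕ opad = b8 5c 5c 5c 5c 5c.
m1: inner = H(d2 36 36 36 36 36 6a 62 45 78) = 69; tag = H(b8 5c 5c 5c 5c 5c 69) = ed
m2: inner = H(d2 36 36 36 36 36 71 7a 75 6a) = aa; tag = H(b8 5c 5c 5c 5c 5c aa) = 2e
m3: inner = H(d2 36 36 36 36 36 48 4d 66 44) = 1f; tag = H(b8 5c 5c 5c 5c 5c 1f) = a3 ← matches

3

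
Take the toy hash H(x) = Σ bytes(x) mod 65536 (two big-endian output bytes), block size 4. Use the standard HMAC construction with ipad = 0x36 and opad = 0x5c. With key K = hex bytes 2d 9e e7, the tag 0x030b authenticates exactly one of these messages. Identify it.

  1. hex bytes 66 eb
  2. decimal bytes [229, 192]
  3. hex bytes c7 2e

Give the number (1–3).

3

Key hex bytes 2d 9e e7 is 3 bytes ≤ B = 4; zero-pad to 4 bytes: K' = 2d 9e e7 00.
K' ⊕ ipad = 1b a8 d1 36; K' ⊕ opad = 71 c2 bb 5c.
m1: inner = H(1b a8 d1 36 66 eb) = 03 1b; tag = H(71 c2 bb 5c 03 1b) = 0268
m2: inner = H(1b a8 d1 36 e5 c0) = 03 6f; tag = H(71 c2 bb 5c 03 6f) = 02bc
m3: inner = H(1b a8 d1 36 c7 2e) = 02 bf; tag = H(71 c2 bb 5c 02 bf) = 030b ← matches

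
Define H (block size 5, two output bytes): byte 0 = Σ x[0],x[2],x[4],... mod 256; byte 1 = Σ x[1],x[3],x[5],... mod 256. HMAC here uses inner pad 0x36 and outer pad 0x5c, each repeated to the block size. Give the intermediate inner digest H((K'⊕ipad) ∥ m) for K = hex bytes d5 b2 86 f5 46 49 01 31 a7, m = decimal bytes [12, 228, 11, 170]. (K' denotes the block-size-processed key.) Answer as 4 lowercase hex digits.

7964

Key hex bytes d5 b2 86 f5 46 49 01 31 a7 is 9 bytes > B = 5, so hash it first: H(key) = 49 21, then zero-pad to 5 bytes: K' = 49 21 00 00 00.
K' ⊕ ipad = 7f 17 36 36 36.
Inner input = 7f 17 36 36 36 ∥ 0c e4 0b aa.
Inner hash: even-index sum = 633 mod 256 = 121; odd-index sum = 100 mod 256 = 100 → 79 64.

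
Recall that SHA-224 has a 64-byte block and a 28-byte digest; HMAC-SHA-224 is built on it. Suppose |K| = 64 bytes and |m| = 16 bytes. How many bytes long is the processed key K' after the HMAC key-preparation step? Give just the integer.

64

Key is 64 ≤ 64 bytes, zero-padded: |K'| = 64.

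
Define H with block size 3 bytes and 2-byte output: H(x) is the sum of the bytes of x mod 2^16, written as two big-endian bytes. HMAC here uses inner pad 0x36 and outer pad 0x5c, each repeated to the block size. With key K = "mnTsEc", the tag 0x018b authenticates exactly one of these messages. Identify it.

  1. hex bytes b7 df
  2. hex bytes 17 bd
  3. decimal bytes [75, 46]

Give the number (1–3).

Key "mnTsEc" = 6d 6e 54 73 45 63 is 6 bytes > B = 3, so hash it first: H(key) = 02 4a, then zero-pad to 3 bytes: K' = 02 4a 00.
K' ⊕ ipad = 34 7c 36; K' ⊕ opad = 5e 16 5c.
m1: inner = H(34 7c 36 b7 df) = 02 7c; tag = H(5e 16 5c 02 7c) = 014e
m2: inner = H(34 7c 36 17 bd) = 01 ba; tag = H(5e 16 5c 01 ba) = 018b ← matches
m3: inner = H(34 7c 36 4b 2e) = 01 5f; tag = H(5e 16 5c 01 5f) = 0130

2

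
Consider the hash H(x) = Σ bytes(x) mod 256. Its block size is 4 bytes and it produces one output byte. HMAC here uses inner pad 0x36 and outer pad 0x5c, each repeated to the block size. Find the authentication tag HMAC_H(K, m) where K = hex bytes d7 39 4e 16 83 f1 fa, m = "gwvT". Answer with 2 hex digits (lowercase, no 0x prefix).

f0

Key hex bytes d7 39 4e 16 83 f1 fa is 7 bytes > B = 4, so hash it first: H(key) = e2, then zero-pad to 4 bytes: K' = e2 00 00 00.
K' ⊕ ipad = d4 36 36 36.  K' ⊕ opad = be 5c 5c 5c.
Inner input = (K'⊕ipad) ∥ m = d4 36 36 36 ∥ 67 77 76 54.
Inner hash: sum = 212+54+54+54+103+119+118+84 = 798; mod 256 = 30 → 1e.
Outer input = (K'⊕opad) ∥ inner = be 5c 5c 5c ∥ 1e.
Outer hash (tag): sum = 190+92+92+92+30 = 496; mod 256 = 240 → f0.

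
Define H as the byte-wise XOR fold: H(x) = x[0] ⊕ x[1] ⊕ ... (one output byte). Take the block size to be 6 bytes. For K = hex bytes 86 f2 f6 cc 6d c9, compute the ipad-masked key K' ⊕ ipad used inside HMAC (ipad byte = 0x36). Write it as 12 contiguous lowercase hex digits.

Key hex bytes 86 f2 f6 cc 6d c9 is exactly B = 6 bytes: K' = 86 f2 f6 cc 6d c9.
XOR each byte with 0x36: 86⊕36=b0, f2⊕36=c4, f6⊕36=c0, cc⊕36=fa, 6d⊕36=5b, c9⊕36=ff.

b0c4c0fa5bff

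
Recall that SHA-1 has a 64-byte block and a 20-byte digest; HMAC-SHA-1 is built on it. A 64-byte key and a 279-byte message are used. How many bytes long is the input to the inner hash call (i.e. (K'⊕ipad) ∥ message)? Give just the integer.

Key is 64 ≤ 64 bytes, zero-padded: |K'| = 64.
Inner input = (K'⊕ipad) ∥ m → 64 + 279 = 343 bytes.

343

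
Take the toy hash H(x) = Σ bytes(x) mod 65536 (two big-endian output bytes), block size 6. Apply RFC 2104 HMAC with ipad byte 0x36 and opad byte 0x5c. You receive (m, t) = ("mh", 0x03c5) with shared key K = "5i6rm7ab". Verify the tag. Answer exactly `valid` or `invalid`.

Key "5i6rm7ab" = 35 69 36 72 6d 37 61 62 is 8 bytes > B = 6, so hash it first: H(key) = 02 ad, then zero-pad to 6 bytes: K' = 02 ad 00 00 00 00.
K' ⊕ ipad = 34 9b 36 36 36 36; K' ⊕ opad = 5e f1 5c 5c 5c 5c.
Inner hash: sum = 52+155+54+54+54+54+109+104 = 636 → 02 7c.
Outer hash (recomputed tag): sum = 94+241+92+92+92+92+2+124 = 829 → 03 3d.
Recomputed tag = 033d; claimed = 03c5 → mismatch.

invalid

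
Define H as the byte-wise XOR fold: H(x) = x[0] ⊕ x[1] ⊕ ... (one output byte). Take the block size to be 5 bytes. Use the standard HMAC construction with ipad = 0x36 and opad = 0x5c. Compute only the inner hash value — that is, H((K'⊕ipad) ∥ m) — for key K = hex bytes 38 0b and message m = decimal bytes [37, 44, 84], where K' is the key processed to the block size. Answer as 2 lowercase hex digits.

58

Key hex bytes 38 0b is 2 bytes ≤ B = 5; zero-pad to 5 bytes: K' = 38 0b 00 00 00.
K' ⊕ ipad = 0e 3d 36 36 36.
Inner input = 0e 3d 36 36 36 ∥ 25 2c 54.
Inner hash: XOR 0e⊕3d⊕36⊕36⊕36⊕25⊕2c⊕54 = 58.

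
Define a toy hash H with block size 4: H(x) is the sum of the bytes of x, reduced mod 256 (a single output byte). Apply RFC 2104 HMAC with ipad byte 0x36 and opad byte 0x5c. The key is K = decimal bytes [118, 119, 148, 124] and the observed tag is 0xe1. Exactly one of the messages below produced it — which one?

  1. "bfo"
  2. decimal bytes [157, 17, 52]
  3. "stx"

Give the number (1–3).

1

Key decimal bytes [118, 119, 148, 124] = 76 77 94 7c is exactly B = 4 bytes: K' = 76 77 94 7c.
K' ⊕ ipad = 40 41 a2 4a; K' ⊕ opad = 2a 2b c8 20.
m1: inner = H(40 41 a2 4a 62 66 6f) = a4; tag = H(2a 2b c8 20 a4) = e1 ← matches
m2: inner = H(40 41 a2 4a 9d 11 34) = 4f; tag = H(2a 2b c8 20 4f) = 8c
m3: inner = H(40 41 a2 4a 73 74 78) = cc; tag = H(2a 2b c8 20 cc) = 09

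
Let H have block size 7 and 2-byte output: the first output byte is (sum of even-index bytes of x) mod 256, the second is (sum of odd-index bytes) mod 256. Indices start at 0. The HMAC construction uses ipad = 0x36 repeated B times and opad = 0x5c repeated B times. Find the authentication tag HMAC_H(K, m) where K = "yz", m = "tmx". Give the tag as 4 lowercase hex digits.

dd3c

Key "yz" = 79 7a is 2 bytes ≤ B = 7; zero-pad to 7 bytes: K' = 79 7a 00 00 00 00 00.
K' ⊕ ipad = 4f 4c 36 36 36 36 36.  K' ⊕ opad = 25 26 5c 5c 5c 5c 5c.
Inner input = (K'⊕ipad) ∥ m = 4f 4c 36 36 36 36 36 ∥ 74 6d 78.
Inner hash: even-index sum = 350 mod 256 = 94; odd-index sum = 420 mod 256 = 164 → 5e a4.
Outer input = (K'⊕opad) ∥ inner = 25 26 5c 5c 5c 5c 5c ∥ 5e a4.
Outer hash (tag): even-index sum = 477 mod 256 = 221; odd-index sum = 316 mod 256 = 60 → dd 3c.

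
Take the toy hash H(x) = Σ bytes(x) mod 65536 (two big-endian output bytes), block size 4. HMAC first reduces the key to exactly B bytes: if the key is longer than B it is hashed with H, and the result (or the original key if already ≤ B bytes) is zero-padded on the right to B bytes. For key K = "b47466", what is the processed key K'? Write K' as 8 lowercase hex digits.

|K| = 6 > B = 4, so first hash the key.
H(K): sum = 98+52+55+52+54+54 = 365 → 01 6d.
Zero-pad H(K) = 01 6d to 4 bytes: K' = 01 6d 00 00.

016d0000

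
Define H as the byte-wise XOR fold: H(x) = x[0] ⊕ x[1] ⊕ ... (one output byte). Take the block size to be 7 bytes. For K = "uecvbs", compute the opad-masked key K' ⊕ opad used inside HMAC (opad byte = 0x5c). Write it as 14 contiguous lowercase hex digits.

29393f2a3e2f5c

Key "uecvbs" = 75 65 63 76 62 73 is 6 bytes ≤ B = 7; zero-pad to 7 bytes: K' = 75 65 63 76 62 73 00.
XOR each byte with 0x5c: 75⊕5c=29, 65⊕5c=39, 63⊕5c=3f, 76⊕5c=2a, 62⊕5c=3e, 73⊕5c=2f, 00⊕5c=5c.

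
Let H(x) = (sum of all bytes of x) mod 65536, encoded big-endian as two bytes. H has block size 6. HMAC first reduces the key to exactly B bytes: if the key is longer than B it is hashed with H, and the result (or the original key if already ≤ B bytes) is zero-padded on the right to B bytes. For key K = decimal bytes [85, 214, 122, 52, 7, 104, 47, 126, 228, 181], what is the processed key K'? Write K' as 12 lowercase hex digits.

048e00000000

|K| = 10 > B = 6, so first hash the key.
H(K): sum = 85+214+122+52+7+104+47+126+228+181 = 1166 → 04 8e.
Zero-pad H(K) = 04 8e to 6 bytes: K' = 04 8e 00 00 00 00.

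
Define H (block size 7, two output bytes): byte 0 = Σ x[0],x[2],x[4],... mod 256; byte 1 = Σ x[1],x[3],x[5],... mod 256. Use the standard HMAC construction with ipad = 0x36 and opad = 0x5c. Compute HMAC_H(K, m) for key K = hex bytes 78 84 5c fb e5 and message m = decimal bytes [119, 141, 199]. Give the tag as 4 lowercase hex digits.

2c29

Key hex bytes 78 84 5c fb e5 is 5 bytes ≤ B = 7; zero-pad to 7 bytes: K' = 78 84 5c fb e5 00 00.
K' ⊕ ipad = 4e b2 6a cd d3 36 36.  K' ⊕ opad = 24 d8 00 a7 b9 5c 5c.
Inner input = (K'⊕ipad) ∥ m = 4e b2 6a cd d3 36 36 ∥ 77 8d c7.
Inner hash: even-index sum = 590 mod 256 = 78; odd-index sum = 755 mod 256 = 243 → 4e f3.
Outer input = (K'⊕opad) ∥ inner = 24 d8 00 a7 b9 5c 5c ∥ 4e f3.
Outer hash (tag): even-index sum = 556 mod 256 = 44; odd-index sum = 553 mod 256 = 41 → 2c 29.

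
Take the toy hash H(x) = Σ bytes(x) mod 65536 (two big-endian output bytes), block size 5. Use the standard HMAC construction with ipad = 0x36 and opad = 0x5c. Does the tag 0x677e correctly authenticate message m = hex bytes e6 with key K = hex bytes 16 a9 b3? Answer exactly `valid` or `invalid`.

invalid

Key hex bytes 16 a9 b3 is 3 bytes ≤ B = 5; zero-pad to 5 bytes: K' = 16 a9 b3 00 00.
K' ⊕ ipad = 20 9f 85 36 36; K' ⊕ opad = 4a f5 ef 5c 5c.
Inner hash: sum = 32+159+133+54+54+230 = 662 → 02 96.
Outer hash (recomputed tag): sum = 74+245+239+92+92+2+150 = 894 → 03 7e.
Recomputed tag = 037e; claimed = 677e → mismatch.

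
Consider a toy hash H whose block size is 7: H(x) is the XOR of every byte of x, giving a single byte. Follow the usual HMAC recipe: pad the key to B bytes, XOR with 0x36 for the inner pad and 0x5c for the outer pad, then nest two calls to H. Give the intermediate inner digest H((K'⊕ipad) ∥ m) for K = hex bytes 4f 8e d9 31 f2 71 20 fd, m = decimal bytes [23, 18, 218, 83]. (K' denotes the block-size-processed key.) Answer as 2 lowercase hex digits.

cd

Key hex bytes 4f 8e d9 31 f2 71 20 fd is 8 bytes > B = 7, so hash it first: H(key) = 77, then zero-pad to 7 bytes: K' = 77 00 00 00 00 00 00.
K' ⊕ ipad = 41 36 36 36 36 36 36.
Inner input = 41 36 36 36 36 36 36 ∥ 17 12 da 53.
Inner hash: XOR 41⊕36⊕36⊕36⊕36⊕36⊕36⊕17⊕12⊕da⊕53 = cd.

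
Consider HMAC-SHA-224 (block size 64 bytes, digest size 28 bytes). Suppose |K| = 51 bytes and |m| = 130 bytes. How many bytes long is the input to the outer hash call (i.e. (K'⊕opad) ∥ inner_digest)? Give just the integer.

Key is 51 ≤ 64 bytes, zero-padded: |K'| = 64.
Outer input = (K'⊕opad) ∥ H(inner) → 64 + 28 = 92 bytes.

92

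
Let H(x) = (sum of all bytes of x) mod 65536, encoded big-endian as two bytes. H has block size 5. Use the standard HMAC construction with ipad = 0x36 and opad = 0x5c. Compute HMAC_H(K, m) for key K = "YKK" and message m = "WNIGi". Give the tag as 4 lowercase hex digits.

Key "YKK" = 59 4b 4b is 3 bytes ≤ B = 5; zero-pad to 5 bytes: K' = 59 4b 4b 00 00.
K' ⊕ ipad = 6f 7d 7d 36 36.  K' ⊕ opad = 05 17 17 5c 5c.
Inner input = (K'⊕ipad) ∥ m = 6f 7d 7d 36 36 ∥ 57 4e 49 47 69.
Inner hash: sum = 111+125+125+54+54+87+78+73+71+105 = 883 → 03 73.
Outer input = (K'⊕opad) ∥ inner = 05 17 17 5c 5c ∥ 03 73.
Outer hash (tag): sum = 5+23+23+92+92+3+115 = 353 → 01 61.

0161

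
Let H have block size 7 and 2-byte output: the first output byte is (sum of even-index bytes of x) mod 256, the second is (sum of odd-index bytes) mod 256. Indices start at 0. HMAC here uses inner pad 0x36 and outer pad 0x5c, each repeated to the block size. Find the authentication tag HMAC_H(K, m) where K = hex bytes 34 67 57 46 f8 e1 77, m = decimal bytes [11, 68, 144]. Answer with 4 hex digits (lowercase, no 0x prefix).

75c8

Key hex bytes 34 67 57 46 f8 e1 77 is exactly B = 7 bytes: K' = 34 67 57 46 f8 e1 77.
K' ⊕ ipad = 02 51 61 70 ce d7 41.  K' ⊕ opad = 68 3b 0b 1a a4 bd 2b.
Inner input = (K'⊕ipad) ∥ m = 02 51 61 70 ce d7 41 ∥ 0b 44 90.
Inner hash: even-index sum = 438 mod 256 = 182; odd-index sum = 563 mod 256 = 51 → b6 33.
Outer input = (K'⊕opad) ∥ inner = 68 3b 0b 1a a4 bd 2b ∥ b6 33.
Outer hash (tag): even-index sum = 373 mod 256 = 117; odd-index sum = 456 mod 256 = 200 → 75 c8.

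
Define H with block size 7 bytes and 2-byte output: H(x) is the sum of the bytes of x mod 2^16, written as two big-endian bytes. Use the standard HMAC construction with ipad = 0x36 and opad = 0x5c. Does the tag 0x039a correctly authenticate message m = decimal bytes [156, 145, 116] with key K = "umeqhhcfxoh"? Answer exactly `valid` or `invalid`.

valid

Key "umeqhhcfxoh" = 75 6d 65 71 68 68 63 66 78 6f 68 is 11 bytes > B = 7, so hash it first: H(key) = 04 a0, then zero-pad to 7 bytes: K' = 04 a0 00 00 00 00 00.
K' ⊕ ipad = 32 96 36 36 36 36 36; K' ⊕ opad = 58 fc 5c 5c 5c 5c 5c.
Inner hash: sum = 50+150+54+54+54+54+54+156+145+116 = 887 → 03 77.
Outer hash (recomputed tag): sum = 88+252+92+92+92+92+92+3+119 = 922 → 03 9a.
Recomputed tag = 039a; claimed = 039a → match.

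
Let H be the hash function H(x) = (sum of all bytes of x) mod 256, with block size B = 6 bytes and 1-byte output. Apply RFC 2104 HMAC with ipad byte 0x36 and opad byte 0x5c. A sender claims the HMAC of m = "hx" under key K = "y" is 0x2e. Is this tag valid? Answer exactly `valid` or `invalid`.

valid

Key "y" = 79 is 1 byte ≤ B = 6; zero-pad to 6 bytes: K' = 79 00 00 00 00 00.
K' ⊕ ipad = 4f 36 36 36 36 36; K' ⊕ opad = 25 5c 5c 5c 5c 5c.
Inner hash: sum = 79+54+54+54+54+54+104+120 = 573; mod 256 = 61 → 3d.
Outer hash (recomputed tag): sum = 37+92+92+92+92+92+61 = 558; mod 256 = 46 → 2e.
Recomputed tag = 2e; claimed = 2e → match.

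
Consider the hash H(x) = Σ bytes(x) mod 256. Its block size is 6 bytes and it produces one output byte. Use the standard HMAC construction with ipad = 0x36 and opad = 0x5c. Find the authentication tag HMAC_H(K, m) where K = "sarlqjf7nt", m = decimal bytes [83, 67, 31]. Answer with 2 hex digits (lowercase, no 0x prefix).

19

Key "sarlqjf7nt" = 73 61 72 6c 71 6a 66 37 6e 74 is 10 bytes > B = 6, so hash it first: H(key) = 0c, then zero-pad to 6 bytes: K' = 0c 00 00 00 00 00.
K' ⊕ ipad = 3a 36 36 36 36 36.  K' ⊕ opad = 50 5c 5c 5c 5c 5c.
Inner input = (K'⊕ipad) ∥ m = 3a 36 36 36 36 36 ∥ 53 43 1f.
Inner hash: sum = 58+54+54+54+54+54+83+67+31 = 509; mod 256 = 253 → fd.
Outer input = (K'⊕opad) ∥ inner = 50 5c 5c 5c 5c 5c ∥ fd.
Outer hash (tag): sum = 80+92+92+92+92+92+253 = 793; mod 256 = 25 → 19.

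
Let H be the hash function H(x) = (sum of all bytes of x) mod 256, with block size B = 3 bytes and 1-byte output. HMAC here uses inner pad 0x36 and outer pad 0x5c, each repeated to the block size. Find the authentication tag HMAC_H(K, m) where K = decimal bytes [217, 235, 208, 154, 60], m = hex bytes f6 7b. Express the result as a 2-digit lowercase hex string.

27

Key decimal bytes [217, 235, 208, 154, 60] = d9 eb d0 9a 3c is 5 bytes > B = 3, so hash it first: H(key) = 6a, then zero-pad to 3 bytes: K' = 6a 00 00.
K' ⊕ ipad = 5c 36 36.  K' ⊕ opad = 36 5c 5c.
Inner input = (K'⊕ipad) ∥ m = 5c 36 36 ∥ f6 7b.
Inner hash: sum = 92+54+54+246+123 = 569; mod 256 = 57 → 39.
Outer input = (K'⊕opad) ∥ inner = 36 5c 5c ∥ 39.
Outer hash (tag): sum = 54+92+92+57 = 295; mod 256 = 39 → 27.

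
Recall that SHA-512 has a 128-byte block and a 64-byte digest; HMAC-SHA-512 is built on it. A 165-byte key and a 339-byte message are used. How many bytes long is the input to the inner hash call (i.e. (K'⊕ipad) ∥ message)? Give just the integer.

Key is 165 > 128 bytes, so it is hashed to 64 bytes then zero-padded to 128: |K'| = 128.
Inner input = (K'⊕ipad) ∥ m → 128 + 339 = 467 bytes.

467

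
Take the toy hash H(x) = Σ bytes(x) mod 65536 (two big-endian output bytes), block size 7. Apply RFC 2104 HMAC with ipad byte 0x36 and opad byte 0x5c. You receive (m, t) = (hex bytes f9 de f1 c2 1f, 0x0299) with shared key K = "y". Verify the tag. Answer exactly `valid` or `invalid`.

invalid

Key "y" = 79 is 1 byte ≤ B = 7; zero-pad to 7 bytes: K' = 79 00 00 00 00 00 00.
K' ⊕ ipad = 4f 36 36 36 36 36 36; K' ⊕ opad = 25 5c 5c 5c 5c 5c 5c.
Inner hash: sum = 79+54+54+54+54+54+54+249+222+241+194+31 = 1340 → 05 3c.
Outer hash (recomputed tag): sum = 37+92+92+92+92+92+92+5+60 = 654 → 02 8e.
Recomputed tag = 028e; claimed = 0299 → mismatch.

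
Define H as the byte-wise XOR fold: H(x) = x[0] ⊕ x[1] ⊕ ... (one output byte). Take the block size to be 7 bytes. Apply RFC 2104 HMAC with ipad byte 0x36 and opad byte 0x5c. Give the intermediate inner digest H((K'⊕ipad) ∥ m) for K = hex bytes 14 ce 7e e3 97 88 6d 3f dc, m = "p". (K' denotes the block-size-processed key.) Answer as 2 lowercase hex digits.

90

Key hex bytes 14 ce 7e e3 97 88 6d 3f dc is 9 bytes > B = 7, so hash it first: H(key) = d6, then zero-pad to 7 bytes: K' = d6 00 00 00 00 00 00.
K' ⊕ ipad = e0 36 36 36 36 36 36.
Inner input = e0 36 36 36 36 36 36 ∥ 70.
Inner hash: XOR e0⊕36⊕36⊕36⊕36⊕36⊕36⊕70 = 90.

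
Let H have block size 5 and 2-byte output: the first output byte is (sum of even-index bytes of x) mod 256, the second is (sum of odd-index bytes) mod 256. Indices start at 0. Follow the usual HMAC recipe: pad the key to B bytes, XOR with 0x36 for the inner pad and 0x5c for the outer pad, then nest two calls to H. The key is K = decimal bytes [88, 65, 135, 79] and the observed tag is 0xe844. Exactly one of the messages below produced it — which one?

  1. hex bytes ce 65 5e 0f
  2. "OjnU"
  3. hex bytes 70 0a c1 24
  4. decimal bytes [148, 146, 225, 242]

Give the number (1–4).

2

Key decimal bytes [88, 65, 135, 79] = 58 41 87 4f is 4 bytes ≤ B = 5; zero-pad to 5 bytes: K' = 58 41 87 4f 00.
K' ⊕ ipad = 6e 77 b1 79 36; K' ⊕ opad = 04 1d db 13 5c.
m1: inner = H(6e 77 b1 79 36 ce 65 5e 0f) = c9 1c; tag = H(04 1d db 13 5c c9 1c) = 57f9
m2: inner = H(6e 77 b1 79 36 4f 6a 6e 55) = 14 ad; tag = H(04 1d db 13 5c 14 ad) = e844 ← matches
m3: inner = H(6e 77 b1 79 36 70 0a c1 24) = 83 21; tag = H(04 1d db 13 5c 83 21) = 5cb3
m4: inner = H(6e 77 b1 79 36 94 92 e1 f2) = d9 65; tag = H(04 1d db 13 5c d9 65) = a009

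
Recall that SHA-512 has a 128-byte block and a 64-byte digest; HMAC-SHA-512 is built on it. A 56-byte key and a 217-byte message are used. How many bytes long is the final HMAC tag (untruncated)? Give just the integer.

64

The tag is one SHA-512 digest: 64 bytes.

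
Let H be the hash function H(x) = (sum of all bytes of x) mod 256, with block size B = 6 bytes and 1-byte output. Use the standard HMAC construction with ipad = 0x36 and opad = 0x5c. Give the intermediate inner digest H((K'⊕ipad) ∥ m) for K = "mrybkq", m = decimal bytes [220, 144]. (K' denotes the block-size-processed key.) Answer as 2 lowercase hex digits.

52

Key "mrybkq" = 6d 72 79 62 6b 71 is exactly B = 6 bytes: K' = 6d 72 79 62 6b 71.
K' ⊕ ipad = 5b 44 4f 54 5d 47.
Inner input = 5b 44 4f 54 5d 47 ∥ dc 90.
Inner hash: sum = 91+68+79+84+93+71+220+144 = 850; mod 256 = 82 → 52.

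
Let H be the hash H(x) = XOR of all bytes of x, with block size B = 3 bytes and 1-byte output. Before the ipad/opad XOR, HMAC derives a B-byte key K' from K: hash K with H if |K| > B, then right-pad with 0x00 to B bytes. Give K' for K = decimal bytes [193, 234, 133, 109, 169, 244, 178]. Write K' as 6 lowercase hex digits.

|K| = 7 > B = 3, so first hash the key.
H(K): XOR c1⊕ea⊕85⊕6d⊕a9⊕f4⊕b2 = 2c.
Zero-pad H(K) = 2c to 3 bytes: K' = 2c 00 00.

2c0000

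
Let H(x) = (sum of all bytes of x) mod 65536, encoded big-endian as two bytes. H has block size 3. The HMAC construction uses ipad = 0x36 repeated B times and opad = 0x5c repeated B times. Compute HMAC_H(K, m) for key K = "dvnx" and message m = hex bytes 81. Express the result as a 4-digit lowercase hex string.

023a

Key "dvnx" = 64 76 6e 78 is 4 bytes > B = 3, so hash it first: H(key) = 01 c0, then zero-pad to 3 bytes: K' = 01 c0 00.
K' ⊕ ipad = 37 f6 36.  K' ⊕ opad = 5d 9c 5c.
Inner input = (K'⊕ipad) ∥ m = 37 f6 36 ∥ 81.
Inner hash: sum = 55+246+54+129 = 484 → 01 e4.
Outer input = (K'⊕opad) ∥ inner = 5d 9c 5c ∥ 01 e4.
Outer hash (tag): sum = 93+156+92+1+228 = 570 → 02 3a.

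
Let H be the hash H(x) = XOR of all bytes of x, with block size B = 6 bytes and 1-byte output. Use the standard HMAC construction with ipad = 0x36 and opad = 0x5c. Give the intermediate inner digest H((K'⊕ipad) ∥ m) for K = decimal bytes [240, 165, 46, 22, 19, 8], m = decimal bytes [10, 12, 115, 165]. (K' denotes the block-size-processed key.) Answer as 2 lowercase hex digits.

a6

Key decimal bytes [240, 165, 46, 22, 19, 8] = f0 a5 2e 16 13 08 is exactly B = 6 bytes: K' = f0 a5 2e 16 13 08.
K' ⊕ ipad = c6 93 18 20 25 3e.
Inner input = c6 93 18 20 25 3e ∥ 0a 0c 73 a5.
Inner hash: XOR c6⊕93⊕18⊕20⊕25⊕3e⊕0a⊕0c⊕73⊕a5 = a6.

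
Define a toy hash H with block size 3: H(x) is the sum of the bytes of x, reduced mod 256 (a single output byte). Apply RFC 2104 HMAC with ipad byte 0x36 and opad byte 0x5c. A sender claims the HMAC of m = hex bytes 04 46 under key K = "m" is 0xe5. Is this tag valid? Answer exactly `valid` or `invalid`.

invalid

Key "m" = 6d is 1 byte ≤ B = 3; zero-pad to 3 bytes: K' = 6d 00 00.
K' ⊕ ipad = 5b 36 36; K' ⊕ opad = 31 5c 5c.
Inner hash: sum = 91+54+54+4+70 = 273; mod 256 = 17 → 11.
Outer hash (recomputed tag): sum = 49+92+92+17 = 250 → fa.
Recomputed tag = fa; claimed = e5 → mismatch.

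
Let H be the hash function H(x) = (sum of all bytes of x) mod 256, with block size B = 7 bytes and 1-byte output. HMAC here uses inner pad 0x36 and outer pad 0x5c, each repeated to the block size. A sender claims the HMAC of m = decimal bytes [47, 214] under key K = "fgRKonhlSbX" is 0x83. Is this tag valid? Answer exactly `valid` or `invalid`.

Key "fgRKonhlSbX" = 66 67 52 4b 6f 6e 68 6c 53 62 58 is 11 bytes > B = 7, so hash it first: H(key) = 28, then zero-pad to 7 bytes: K' = 28 00 00 00 00 00 00.
K' ⊕ ipad = 1e 36 36 36 36 36 36; K' ⊕ opad = 74 5c 5c 5c 5c 5c 5c.
Inner hash: sum = 30+54+54+54+54+54+54+47+214 = 615; mod 256 = 103 → 67.
Outer hash (recomputed tag): sum = 116+92+92+92+92+92+92+103 = 771; mod 256 = 3 → 03.
Recomputed tag = 03; claimed = 83 → mismatch.

invalid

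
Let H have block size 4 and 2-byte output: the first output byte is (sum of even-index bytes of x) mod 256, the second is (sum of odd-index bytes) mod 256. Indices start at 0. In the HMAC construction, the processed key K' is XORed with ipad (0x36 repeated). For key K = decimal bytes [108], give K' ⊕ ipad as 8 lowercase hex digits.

Key decimal bytes [108] = 6c is 1 byte ≤ B = 4; zero-pad to 4 bytes: K' = 6c 00 00 00.
XOR each byte with 0x36: 6c⊕36=5a, 00⊕36=36, 00⊕36=36, 00⊕36=36.

5a363636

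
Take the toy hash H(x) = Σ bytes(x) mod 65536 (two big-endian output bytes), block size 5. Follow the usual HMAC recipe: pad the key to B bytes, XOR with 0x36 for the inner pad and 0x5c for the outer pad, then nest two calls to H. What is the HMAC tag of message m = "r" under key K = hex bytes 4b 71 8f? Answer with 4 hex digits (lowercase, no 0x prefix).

Key hex bytes 4b 71 8f is 3 bytes ≤ B = 5; zero-pad to 5 bytes: K' = 4b 71 8f 00 00.
K' ⊕ ipad = 7d 47 b9 36 36.  K' ⊕ opad = 17 2d d3 5c 5c.
Inner input = (K'⊕ipad) ∥ m = 7d 47 b9 36 36 ∥ 72.
Inner hash: sum = 125+71+185+54+54+114 = 603 → 02 5b.
Outer input = (K'⊕opad) ∥ inner = 17 2d d3 5c 5c ∥ 02 5b.
Outer hash (tag): sum = 23+45+211+92+92+2+91 = 556 → 02 2c.

022c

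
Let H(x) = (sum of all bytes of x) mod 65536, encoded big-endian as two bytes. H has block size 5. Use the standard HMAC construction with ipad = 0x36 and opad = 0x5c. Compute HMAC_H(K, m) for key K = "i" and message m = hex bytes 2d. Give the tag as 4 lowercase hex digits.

020a

Key "i" = 69 is 1 byte ≤ B = 5; zero-pad to 5 bytes: K' = 69 00 00 00 00.
K' ⊕ ipad = 5f 36 36 36 36.  K' ⊕ opad = 35 5c 5c 5c 5c.
Inner input = (K'⊕ipad) ∥ m = 5f 36 36 36 36 ∥ 2d.
Inner hash: sum = 95+54+54+54+54+45 = 356 → 01 64.
Outer input = (K'⊕opad) ∥ inner = 35 5c 5c 5c 5c ∥ 01 64.
Outer hash (tag): sum = 53+92+92+92+92+1+100 = 522 → 02 0a.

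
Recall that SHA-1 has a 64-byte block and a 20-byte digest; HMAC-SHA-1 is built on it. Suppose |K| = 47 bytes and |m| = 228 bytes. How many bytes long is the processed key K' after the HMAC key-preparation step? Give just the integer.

64

Key is 47 ≤ 64 bytes, zero-padded: |K'| = 64.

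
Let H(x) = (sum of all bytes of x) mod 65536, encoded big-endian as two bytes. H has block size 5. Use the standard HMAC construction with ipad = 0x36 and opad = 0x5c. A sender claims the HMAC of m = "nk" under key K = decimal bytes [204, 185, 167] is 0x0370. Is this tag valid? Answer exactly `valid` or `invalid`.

Key decimal bytes [204, 185, 167] = cc b9 a7 is 3 bytes ≤ B = 5; zero-pad to 5 bytes: K' = cc b9 a7 00 00.
K' ⊕ ipad = fa 8f 91 36 36; K' ⊕ opad = 90 e5 fb 5c 5c.
Inner hash: sum = 250+143+145+54+54+110+107 = 863 → 03 5f.
Outer hash (recomputed tag): sum = 144+229+251+92+92+3+95 = 906 → 03 8a.
Recomputed tag = 038a; claimed = 0370 → mismatch.

invalid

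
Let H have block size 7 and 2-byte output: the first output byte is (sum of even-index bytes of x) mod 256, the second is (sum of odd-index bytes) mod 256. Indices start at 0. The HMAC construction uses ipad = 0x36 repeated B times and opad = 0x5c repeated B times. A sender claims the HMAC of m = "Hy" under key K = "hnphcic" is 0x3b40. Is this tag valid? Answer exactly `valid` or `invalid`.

invalid

Key "hnphcic" = 68 6e 70 68 63 69 63 is exactly B = 7 bytes: K' = 68 6e 70 68 63 69 63.
K' ⊕ ipad = 5e 58 46 5e 55 5f 55; K' ⊕ opad = 34 32 2c 34 3f 35 3f.
Inner hash: even-index sum = 455 mod 256 = 199; odd-index sum = 349 mod 256 = 93 → c7 5d.
Outer hash (recomputed tag): even-index sum = 315 mod 256 = 59; odd-index sum = 354 mod 256 = 98 → 3b 62.
Recomputed tag = 3b62; claimed = 3b40 → mismatch.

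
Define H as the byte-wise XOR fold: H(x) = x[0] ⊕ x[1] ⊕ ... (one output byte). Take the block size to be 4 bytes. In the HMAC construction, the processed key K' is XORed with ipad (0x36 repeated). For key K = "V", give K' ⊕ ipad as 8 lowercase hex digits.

60363636

Key "V" = 56 is 1 byte ≤ B = 4; zero-pad to 4 bytes: K' = 56 00 00 00.
XOR each byte with 0x36: 56⊕36=60, 00⊕36=36, 00⊕36=36, 00⊕36=36.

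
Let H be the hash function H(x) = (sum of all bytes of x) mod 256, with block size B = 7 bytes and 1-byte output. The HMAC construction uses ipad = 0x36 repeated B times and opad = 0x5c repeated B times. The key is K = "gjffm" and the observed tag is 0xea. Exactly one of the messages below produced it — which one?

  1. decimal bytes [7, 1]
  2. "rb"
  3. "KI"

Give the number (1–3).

Key "gjffm" = 67 6a 66 66 6d is 5 bytes ≤ B = 7; zero-pad to 7 bytes: K' = 67 6a 66 66 6d 00 00.
K' ⊕ ipad = 51 5c 50 50 5b 36 36; K' ⊕ opad = 3b 36 3a 3a 31 5c 5c.
m1: inner = H(51 5c 50 50 5b 36 36 07 01) = 1c; tag = H(3b 36 3a 3a 31 5c 5c 1c) = ea ← matches
m2: inner = H(51 5c 50 50 5b 36 36 72 62) = e8; tag = H(3b 36 3a 3a 31 5c 5c e8) = b6
m3: inner = H(51 5c 50 50 5b 36 36 4b 49) = a8; tag = H(3b 36 3a 3a 31 5c 5c a8) = 76

1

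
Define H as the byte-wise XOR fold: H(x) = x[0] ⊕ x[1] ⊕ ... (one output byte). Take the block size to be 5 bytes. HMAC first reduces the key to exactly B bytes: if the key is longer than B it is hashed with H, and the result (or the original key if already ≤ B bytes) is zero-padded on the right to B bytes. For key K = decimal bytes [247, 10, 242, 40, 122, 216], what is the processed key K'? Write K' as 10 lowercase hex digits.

8500000000

|K| = 6 > B = 5, so first hash the key.
H(K): XOR f7⊕0a⊕f2⊕28⊕7a⊕d8 = 85.
Zero-pad H(K) = 85 to 5 bytes: K' = 85 00 00 00 00.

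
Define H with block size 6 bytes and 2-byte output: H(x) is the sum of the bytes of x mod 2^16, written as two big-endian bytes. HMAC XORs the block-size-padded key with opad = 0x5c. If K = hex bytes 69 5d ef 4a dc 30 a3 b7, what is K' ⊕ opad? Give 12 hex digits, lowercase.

58395c5c5c5c

Key hex bytes 69 5d ef 4a dc 30 a3 b7 is 8 bytes > B = 6, so hash it first: H(key) = 04 65, then zero-pad to 6 bytes: K' = 04 65 00 00 00 00.
XOR each byte with 0x5c: 04⊕5c=58, 65⊕5c=39, 00⊕5c=5c, 00⊕5c=5c, 00⊕5c=5c, 00⊕5c=5c.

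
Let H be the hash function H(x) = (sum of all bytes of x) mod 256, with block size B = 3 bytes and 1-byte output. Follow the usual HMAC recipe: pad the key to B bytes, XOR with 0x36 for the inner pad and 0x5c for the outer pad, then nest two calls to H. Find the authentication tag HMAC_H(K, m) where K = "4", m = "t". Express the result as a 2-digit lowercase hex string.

02

Key "4" = 34 is 1 byte ≤ B = 3; zero-pad to 3 bytes: K' = 34 00 00.
K' ⊕ ipad = 02 36 36.  K' ⊕ opad = 68 5c 5c.
Inner input = (K'⊕ipad) ∥ m = 02 36 36 ∥ 74.
Inner hash: sum = 2+54+54+116 = 226 → e2.
Outer input = (K'⊕opad) ∥ inner = 68 5c 5c ∥ e2.
Outer hash (tag): sum = 104+92+92+226 = 514; mod 256 = 2 → 02.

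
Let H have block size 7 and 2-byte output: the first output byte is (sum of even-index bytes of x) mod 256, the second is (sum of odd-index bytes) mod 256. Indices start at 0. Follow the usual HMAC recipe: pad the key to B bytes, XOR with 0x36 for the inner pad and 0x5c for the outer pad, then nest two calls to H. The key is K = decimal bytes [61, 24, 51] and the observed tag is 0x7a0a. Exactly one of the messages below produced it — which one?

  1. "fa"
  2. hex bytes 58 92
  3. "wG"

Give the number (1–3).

2

Key decimal bytes [61, 24, 51] = 3d 18 33 is 3 bytes ≤ B = 7; zero-pad to 7 bytes: K' = 3d 18 33 00 00 00 00.
K' ⊕ ipad = 0b 2e 05 36 36 36 36; K' ⊕ opad = 61 44 6f 5c 5c 5c 5c.
m1: inner = H(0b 2e 05 36 36 36 36 66 61) = dd 00; tag = H(61 44 6f 5c 5c 5c 5c dd 00) = 88d9
m2: inner = H(0b 2e 05 36 36 36 36 58 92) = 0e f2; tag = H(61 44 6f 5c 5c 5c 5c 0e f2) = 7a0a ← matches
m3: inner = H(0b 2e 05 36 36 36 36 77 47) = c3 11; tag = H(61 44 6f 5c 5c 5c 5c c3 11) = 99bf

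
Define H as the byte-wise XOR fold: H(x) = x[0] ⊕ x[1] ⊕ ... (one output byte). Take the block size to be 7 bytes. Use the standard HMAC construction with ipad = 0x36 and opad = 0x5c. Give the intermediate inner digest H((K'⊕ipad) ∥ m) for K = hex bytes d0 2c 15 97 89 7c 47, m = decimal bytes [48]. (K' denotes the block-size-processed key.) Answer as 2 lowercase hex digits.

Key hex bytes d0 2c 15 97 89 7c 47 is exactly B = 7 bytes: K' = d0 2c 15 97 89 7c 47.
K' ⊕ ipad = e6 1a 23 a1 bf 4a 71.
Inner input = e6 1a 23 a1 bf 4a 71 ∥ 30.
Inner hash: XOR e6⊕1a⊕23⊕a1⊕bf⊕4a⊕71⊕30 = ca.

ca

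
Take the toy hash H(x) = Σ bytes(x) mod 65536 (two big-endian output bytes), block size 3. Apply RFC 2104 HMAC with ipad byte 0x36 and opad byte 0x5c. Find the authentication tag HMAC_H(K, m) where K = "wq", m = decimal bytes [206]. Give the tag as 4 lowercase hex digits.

Key "wq" = 77 71 is 2 bytes ≤ B = 3; zero-pad to 3 bytes: K' = 77 71 00.
K' ⊕ ipad = 41 47 36.  K' ⊕ opad = 2b 2d 5c.
Inner input = (K'⊕ipad) ∥ m = 41 47 36 ∥ ce.
Inner hash: sum = 65+71+54+206 = 396 → 01 8c.
Outer input = (K'⊕opad) ∥ inner = 2b 2d 5c ∥ 01 8c.
Outer hash (tag): sum = 43+45+92+1+140 = 321 → 01 41.

0141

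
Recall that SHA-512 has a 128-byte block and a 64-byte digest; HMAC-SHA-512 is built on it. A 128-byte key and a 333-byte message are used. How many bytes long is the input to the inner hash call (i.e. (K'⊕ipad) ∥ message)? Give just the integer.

Key is 128 ≤ 128 bytes, zero-padded: |K'| = 128.
Inner input = (K'⊕ipad) ∥ m → 128 + 333 = 461 bytes.

461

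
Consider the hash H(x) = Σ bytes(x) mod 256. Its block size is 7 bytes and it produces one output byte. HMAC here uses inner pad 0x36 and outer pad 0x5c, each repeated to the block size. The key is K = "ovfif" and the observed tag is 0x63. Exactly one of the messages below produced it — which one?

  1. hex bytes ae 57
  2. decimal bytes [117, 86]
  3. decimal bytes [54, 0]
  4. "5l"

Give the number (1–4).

4

Key "ovfif" = 6f 76 66 69 66 is 5 bytes ≤ B = 7; zero-pad to 7 bytes: K' = 6f 76 66 69 66 00 00.
K' ⊕ ipad = 59 40 50 5f 50 36 36; K' ⊕ opad = 33 2a 3a 35 3a 5c 5c.
m1: inner = H(59 40 50 5f 50 36 36 ae 57) = 09; tag = H(33 2a 3a 35 3a 5c 5c 09) = c7
m2: inner = H(59 40 50 5f 50 36 36 75 56) = cf; tag = H(33 2a 3a 35 3a 5c 5c cf) = 8d
m3: inner = H(59 40 50 5f 50 36 36 36 00) = 3a; tag = H(33 2a 3a 35 3a 5c 5c 3a) = f8
m4: inner = H(59 40 50 5f 50 36 36 35 6c) = a5; tag = H(33 2a 3a 35 3a 5c 5c a5) = 63 ← matches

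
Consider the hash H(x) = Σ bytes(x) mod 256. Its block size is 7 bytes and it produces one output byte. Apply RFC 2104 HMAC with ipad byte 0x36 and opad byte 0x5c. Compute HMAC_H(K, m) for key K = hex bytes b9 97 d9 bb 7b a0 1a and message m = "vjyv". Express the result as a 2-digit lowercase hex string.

Key hex bytes b9 97 d9 bb 7b a0 1a is exactly B = 7 bytes: K' = b9 97 d9 bb 7b a0 1a.
K' ⊕ ipad = 8f a1 ef 8d 4d 96 2c.  K' ⊕ opad = e5 cb 85 e7 27 fc 46.
Inner input = (K'⊕ipad) ∥ m = 8f a1 ef 8d 4d 96 2c ∥ 76 6a 79 76.
Inner hash: sum = 143+161+239+141+77+150+44+118+106+121+118 = 1418; mod 256 = 138 → 8a.
Outer input = (K'⊕opad) ∥ inner = e5 cb 85 e7 27 fc 46 ∥ 8a.
Outer hash (tag): sum = 229+203+133+231+39+252+70+138 = 1295; mod 256 = 15 → 0f.

0f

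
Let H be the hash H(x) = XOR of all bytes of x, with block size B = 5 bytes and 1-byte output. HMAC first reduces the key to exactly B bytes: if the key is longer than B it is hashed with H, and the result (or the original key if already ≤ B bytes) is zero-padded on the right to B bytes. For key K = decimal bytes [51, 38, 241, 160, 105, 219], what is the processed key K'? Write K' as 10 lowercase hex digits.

|K| = 6 > B = 5, so first hash the key.
H(K): XOR 33⊕26⊕f1⊕a0⊕69⊕db = f6.
Zero-pad H(K) = f6 to 5 bytes: K' = f6 00 00 00 00.

f600000000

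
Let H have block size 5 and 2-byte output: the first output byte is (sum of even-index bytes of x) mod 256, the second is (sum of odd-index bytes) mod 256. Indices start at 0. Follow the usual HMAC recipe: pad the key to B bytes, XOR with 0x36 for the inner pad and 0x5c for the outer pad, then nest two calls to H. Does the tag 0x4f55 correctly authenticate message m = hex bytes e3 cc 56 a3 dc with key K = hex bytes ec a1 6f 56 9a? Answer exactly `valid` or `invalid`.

invalid

Key hex bytes ec a1 6f 56 9a is exactly B = 5 bytes: K' = ec a1 6f 56 9a.
K' ⊕ ipad = da 97 59 60 ac; K' ⊕ opad = b0 fd 33 0a c6.
Inner hash: even-index sum = 846 mod 256 = 78; odd-index sum = 780 mod 256 = 12 → 4e 0c.
Outer hash (recomputed tag): even-index sum = 437 mod 256 = 181; odd-index sum = 341 mod 256 = 85 → b5 55.
Recomputed tag = b555; claimed = 4f55 → mismatch.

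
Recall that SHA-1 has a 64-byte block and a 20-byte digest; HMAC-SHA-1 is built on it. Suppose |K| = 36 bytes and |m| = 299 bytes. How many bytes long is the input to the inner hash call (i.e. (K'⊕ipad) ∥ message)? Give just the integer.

363

Key is 36 ≤ 64 bytes, zero-padded: |K'| = 64.
Inner input = (K'⊕ipad) ∥ m → 64 + 299 = 363 bytes.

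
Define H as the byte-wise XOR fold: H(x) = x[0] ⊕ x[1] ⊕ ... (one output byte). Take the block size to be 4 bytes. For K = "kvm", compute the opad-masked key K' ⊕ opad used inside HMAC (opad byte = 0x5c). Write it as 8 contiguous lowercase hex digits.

372a315c

Key "kvm" = 6b 76 6d is 3 bytes ≤ B = 4; zero-pad to 4 bytes: K' = 6b 76 6d 00.
XOR each byte with 0x5c: 6b⊕5c=37, 76⊕5c=2a, 6d⊕5c=31, 00⊕5c=5c.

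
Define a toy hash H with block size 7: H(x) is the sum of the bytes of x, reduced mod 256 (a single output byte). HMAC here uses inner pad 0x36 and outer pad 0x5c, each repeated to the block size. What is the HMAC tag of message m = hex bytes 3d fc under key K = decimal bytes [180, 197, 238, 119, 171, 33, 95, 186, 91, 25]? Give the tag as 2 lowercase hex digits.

11

Key decimal bytes [180, 197, 238, 119, 171, 33, 95, 186, 91, 25] = b4 c5 ee 77 ab 21 5f ba 5b 19 is 10 bytes > B = 7, so hash it first: H(key) = 37, then zero-pad to 7 bytes: K' = 37 00 00 00 00 00 00.
K' ⊕ ipad = 01 36 36 36 36 36 36.  K' ⊕ opad = 6b 5c 5c 5c 5c 5c 5c.
Inner input = (K'⊕ipad) ∥ m = 01 36 36 36 36 36 36 ∥ 3d fc.
Inner hash: sum = 1+54+54+54+54+54+54+61+252 = 638; mod 256 = 126 → 7e.
Outer input = (K'⊕opad) ∥ inner = 6b 5c 5c 5c 5c 5c 5c ∥ 7e.
Outer hash (tag): sum = 107+92+92+92+92+92+92+126 = 785; mod 256 = 17 → 11.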